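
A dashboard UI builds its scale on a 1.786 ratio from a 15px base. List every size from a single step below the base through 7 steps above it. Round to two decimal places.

Step -1: 15.0 ÷ 1.786 = 8.40
Step 0: 15px
Step 1: 15.0 × 1.786 = 26.79
Step 2: 15.0 × 1.786² = 47.85
Step 3: 15.0 × 1.786³ = 85.45
Step 4: 15.0 × 1.786⁴ = 152.62
Step 5: 15.0 × 1.786⁵ = 272.58
Step 6: 15.0 × 1.786⁶ = 486.83
Step 7: 15.0 × 1.786⁷ = 869.48

8.40px, 15.00px, 26.79px, 47.85px, 85.45px, 152.62px, 272.58px, 486.83px, 869.48px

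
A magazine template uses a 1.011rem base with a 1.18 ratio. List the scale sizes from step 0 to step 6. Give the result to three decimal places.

Step 0: 1.011rem
Step 1: 1.011 × 1.18 = 1.193
Step 2: 1.011 × 1.18² = 1.408
Step 3: 1.011 × 1.18³ = 1.661
Step 4: 1.011 × 1.18⁴ = 1.960
Step 5: 1.011 × 1.18⁵ = 2.313
Step 6: 1.011 × 1.18⁶ = 2.729

1.011rem, 1.193rem, 1.408rem, 1.661rem, 1.960rem, 2.313rem, 2.729rem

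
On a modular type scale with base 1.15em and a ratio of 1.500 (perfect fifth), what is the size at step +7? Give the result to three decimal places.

19.649em

1.15 × 1.500⁷ = 1.15 × 17.08594 ≈ 19.649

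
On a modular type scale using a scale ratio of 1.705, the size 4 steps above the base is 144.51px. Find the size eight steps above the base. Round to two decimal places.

1221.22px

Moving from step +4 to step +8 is 4 steps up, so multiply by r⁴.
144.51 × 1.705⁴ = 144.51 × 8.45079 ≈ 1221.224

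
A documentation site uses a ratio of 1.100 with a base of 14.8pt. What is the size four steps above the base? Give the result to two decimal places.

21.67pt

14.8 × 1.100⁴ = 14.8 × 1.46410 ≈ 21.67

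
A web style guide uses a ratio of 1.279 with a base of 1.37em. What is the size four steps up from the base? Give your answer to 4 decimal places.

3.6661em

Every step multiplies by the scale ratio.
1.37 × 1.279⁴ = 1.37 × 2.67598 ≈ 3.6661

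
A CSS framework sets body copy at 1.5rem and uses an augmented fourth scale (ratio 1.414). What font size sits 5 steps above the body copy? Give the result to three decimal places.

8.479rem

1.5 × 1.414⁵ = 1.5 × 5.65258 ≈ 8.479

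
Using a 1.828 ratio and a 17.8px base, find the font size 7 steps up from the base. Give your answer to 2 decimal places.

Each step on a modular scale multiplies by the ratio, so the size n steps from the base is base × ratioⁿ.
17.8 × 1.828⁷ = 17.8 × 68.20769 ≈ 1214.10

1214.10px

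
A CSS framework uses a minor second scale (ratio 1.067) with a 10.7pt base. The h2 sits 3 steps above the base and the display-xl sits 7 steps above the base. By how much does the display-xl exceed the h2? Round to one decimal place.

Step 3: 10.7 × 1.067³ = 12.998pt
Step 7: 10.7 × 1.067⁷ = 16.847pt
Difference: 16.847 − 12.998 = 3.849pt

3.8pt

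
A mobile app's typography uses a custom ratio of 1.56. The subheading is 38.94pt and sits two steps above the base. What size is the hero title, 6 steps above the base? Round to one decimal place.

38.94 × 1.56⁴ = 38.94 × 5.92241 ≈ 230.619

230.6pt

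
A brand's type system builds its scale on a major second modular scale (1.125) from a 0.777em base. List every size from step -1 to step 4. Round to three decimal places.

0.691em, 0.777em, 0.874em, 0.983em, 1.106em, 1.245em

Step -1: 0.777 ÷ 1.125 = 0.691
Step 0: 0.777em
Step 1: 0.777 × 1.125 = 0.874
Step 2: 0.777 × 1.125² = 0.983
Step 3: 0.777 × 1.125³ = 1.106
Step 4: 0.777 × 1.125⁴ = 1.245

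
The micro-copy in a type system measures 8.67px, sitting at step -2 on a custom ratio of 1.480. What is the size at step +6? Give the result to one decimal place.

8.67 × 1.480⁸ = 8.67 × 23.01939 ≈ 199.578

199.6px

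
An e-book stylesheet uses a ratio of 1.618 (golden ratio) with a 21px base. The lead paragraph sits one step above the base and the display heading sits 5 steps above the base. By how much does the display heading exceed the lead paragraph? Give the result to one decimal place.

Step 1: 21.0 × 1.618 = 33.978px
Step 5: 21.0 × 1.618⁵ = 232.869px
Difference: 232.869 − 33.978 = 198.891px

198.9px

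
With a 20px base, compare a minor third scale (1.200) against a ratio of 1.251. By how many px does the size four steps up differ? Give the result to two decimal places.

Minor third: 20.0 × 1.200⁴ = 41.4720px
At 1.251: 20.0 × 1.251⁴ = 48.9846px
Difference: 48.9846 − 41.4720 = 7.5126px

7.51px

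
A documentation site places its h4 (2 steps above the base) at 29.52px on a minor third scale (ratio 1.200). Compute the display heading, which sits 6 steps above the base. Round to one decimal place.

61.2px

29.52 × 1.200⁴ = 29.52 × 2.07360 ≈ 61.213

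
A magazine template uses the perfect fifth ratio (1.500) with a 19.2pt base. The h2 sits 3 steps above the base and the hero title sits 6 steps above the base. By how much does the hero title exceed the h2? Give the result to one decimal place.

153.9pt

Step 3: 19.2 × 1.500³ = 64.800pt
Step 6: 19.2 × 1.500⁶ = 218.700pt
Difference: 218.700 − 64.800 = 153.900pt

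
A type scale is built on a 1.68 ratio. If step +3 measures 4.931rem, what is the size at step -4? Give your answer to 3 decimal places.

0.131rem

4.931 ÷ 1.68⁷ = 4.931 ÷ 37.77156 ≈ 0.131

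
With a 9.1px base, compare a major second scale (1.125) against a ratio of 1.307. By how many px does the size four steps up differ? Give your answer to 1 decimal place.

12.0px

Major second: 9.1 × 1.125⁴ = 14.576px
At 1.307: 9.1 × 1.307⁴ = 26.555px
Difference: 26.555 − 14.576 = 11.979px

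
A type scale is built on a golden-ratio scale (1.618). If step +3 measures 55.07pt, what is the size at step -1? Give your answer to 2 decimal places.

8.04pt

55.07 ÷ 1.618⁴ = 55.07 ÷ 6.85353 ≈ 8.035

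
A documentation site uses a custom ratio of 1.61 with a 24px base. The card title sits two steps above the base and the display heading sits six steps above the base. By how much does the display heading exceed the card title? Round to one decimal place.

355.8px

Step 2: 24.0 × 1.61² = 62.210px
Step 6: 24.0 × 1.61⁶ = 417.991px
Difference: 417.991 − 62.210 = 355.781px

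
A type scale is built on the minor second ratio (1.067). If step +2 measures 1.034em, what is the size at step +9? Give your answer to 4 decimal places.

1.6281em

Moving from step +2 to step +9 is 7 steps up, so multiply by r⁷.
1.034 × 1.067⁷ = 1.034 × 1.57453 ≈ 1.6281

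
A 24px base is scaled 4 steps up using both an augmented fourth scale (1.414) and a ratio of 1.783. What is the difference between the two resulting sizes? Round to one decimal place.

146.6px

Augmented fourth: 24.0 × 1.414⁴ = 95.942px
At 1.783: 24.0 × 1.783⁴ = 242.559px
Difference: 242.559 − 95.942 = 146.617px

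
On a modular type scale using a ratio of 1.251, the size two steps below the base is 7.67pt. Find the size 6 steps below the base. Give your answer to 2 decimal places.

7.67 ÷ 1.251⁴ = 7.67 ÷ 2.44923 ≈ 3.132

3.13pt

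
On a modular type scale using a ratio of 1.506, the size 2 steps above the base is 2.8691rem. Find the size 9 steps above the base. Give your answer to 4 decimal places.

2.8691 × 1.506⁷ = 2.8691 × 17.57012 ≈ 50.4104

50.4104rem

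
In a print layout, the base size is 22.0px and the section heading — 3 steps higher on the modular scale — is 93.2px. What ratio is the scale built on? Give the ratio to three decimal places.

r³ = 93.2 / 22.0, so r = (93.2/22.0)^(1/3).
r = 4.2364^(1/3) ≈ 1.6181

1.618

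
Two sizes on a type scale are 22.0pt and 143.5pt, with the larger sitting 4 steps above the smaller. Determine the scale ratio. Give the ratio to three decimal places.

r⁴ = 143.5 / 22.0, so r = (143.5/22.0)^(1/4).
r = 6.5227^(1/4) ≈ 1.5981

1.598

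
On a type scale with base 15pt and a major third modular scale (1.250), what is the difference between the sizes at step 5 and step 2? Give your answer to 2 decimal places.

22.34pt

Step 2: 15.0 × 1.250² = 23.4375pt
Step 5: 15.0 × 1.250⁵ = 45.7764pt
Difference: 45.7764 − 23.4375 = 22.3389pt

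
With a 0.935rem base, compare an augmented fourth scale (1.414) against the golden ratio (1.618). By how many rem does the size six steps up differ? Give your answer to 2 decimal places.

9.30rem

Augmented fourth: 0.935 × 1.414⁶ = 7.4732rem
Golden ratio: 0.935 × 1.618⁶ = 16.7758rem
Difference: 16.7758 − 7.4732 = 9.3026rem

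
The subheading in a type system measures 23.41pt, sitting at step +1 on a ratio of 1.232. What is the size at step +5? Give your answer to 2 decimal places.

53.93pt

Moving from step +1 to step +5 is 4 steps up, so multiply by r⁴.
23.41 × 1.232⁴ = 23.41 × 2.30379 ≈ 53.932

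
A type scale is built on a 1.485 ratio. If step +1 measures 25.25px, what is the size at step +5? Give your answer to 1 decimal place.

122.8px

25.25 × 1.485⁴ = 25.25 × 4.86302 ≈ 122.791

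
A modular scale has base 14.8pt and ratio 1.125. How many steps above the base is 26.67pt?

5

1.125ⁿ = 26.67 / 14.8 = 1.8020
n = ln(1.8020) / ln(1.125) = 0.5889 / 0.1178 ≈ 5.00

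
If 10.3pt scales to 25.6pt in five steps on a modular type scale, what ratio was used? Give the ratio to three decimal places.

The ratio satisfies 10.3 × r⁵ = 25.6, so r = (25.6 / 10.3)^(1/5).
r = 2.4854^(1/5) ≈ 1.1997

1.200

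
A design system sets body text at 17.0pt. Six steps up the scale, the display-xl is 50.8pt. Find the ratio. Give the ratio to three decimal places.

r⁶ = 50.8 / 17.0, so r = (50.8/17.0)^(1/6).
r = 2.9882^(1/6) ≈ 1.2002

1.200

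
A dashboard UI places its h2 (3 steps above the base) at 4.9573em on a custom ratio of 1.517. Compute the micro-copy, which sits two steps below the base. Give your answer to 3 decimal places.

4.9573 ÷ 1.517⁵ = 4.9573 ÷ 8.03393 ≈ 0.617

0.617em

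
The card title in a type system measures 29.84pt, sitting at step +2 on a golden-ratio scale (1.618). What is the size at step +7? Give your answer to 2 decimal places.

29.84 × 1.618⁵ = 29.84 × 11.08901 ≈ 330.896

330.90pt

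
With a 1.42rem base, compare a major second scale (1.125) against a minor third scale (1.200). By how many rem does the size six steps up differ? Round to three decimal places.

1.361rem

Major second: 1.42 × 1.125⁶ = 2.87875rem
Minor third: 1.42 × 1.200⁶ = 4.24010rem
Difference: 4.24010 − 2.87875 = 1.36135rem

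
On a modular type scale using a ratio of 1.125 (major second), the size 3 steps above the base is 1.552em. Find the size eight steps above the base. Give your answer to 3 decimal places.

1.552 × 1.125⁵ = 1.552 × 1.80203 ≈ 2.797

2.797em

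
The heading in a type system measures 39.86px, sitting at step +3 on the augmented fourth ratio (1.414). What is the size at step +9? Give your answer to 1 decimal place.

Moving from step +3 to step +9 is 6 steps up, so multiply by r⁶.
39.86 × 1.414⁶ = 39.86 × 7.99275 ≈ 318.591

318.6px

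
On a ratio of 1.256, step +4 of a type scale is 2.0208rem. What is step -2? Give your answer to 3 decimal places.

2.0208 ÷ 1.256⁶ = 2.0208 ÷ 3.92589 ≈ 0.515

0.515rem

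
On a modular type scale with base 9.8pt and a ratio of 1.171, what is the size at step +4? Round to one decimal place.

18.4pt

9.8 × 1.171⁴ = 9.8 × 1.88030 ≈ 18.43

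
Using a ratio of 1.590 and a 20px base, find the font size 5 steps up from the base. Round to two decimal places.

203.24px

A modular type scale is a geometric sequence: sizeₙ = base × rⁿ.
20.0 × 1.590⁵ = 20.0 × 10.16215 ≈ 203.24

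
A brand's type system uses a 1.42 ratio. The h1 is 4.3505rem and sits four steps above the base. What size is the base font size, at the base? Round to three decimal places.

1.070rem

4.3505 ÷ 1.42⁴ = 4.3505 ÷ 4.06587 ≈ 1.070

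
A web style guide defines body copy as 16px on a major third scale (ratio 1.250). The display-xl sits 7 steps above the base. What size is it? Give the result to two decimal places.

76.29px

16.0 × 1.250⁷ = 16.0 × 4.76837 ≈ 76.29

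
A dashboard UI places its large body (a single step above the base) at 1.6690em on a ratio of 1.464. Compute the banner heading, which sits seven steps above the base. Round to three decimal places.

16.432em

The gap is 7 − (1) = 6 steps, so the factor is 1.464^6.
1.6690 × 1.464⁶ = 1.6690 × 9.84570 ≈ 16.432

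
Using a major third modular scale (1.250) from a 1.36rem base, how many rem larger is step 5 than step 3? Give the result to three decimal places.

1.494rem

Step 3: 1.36 × 1.250³ = 2.65625rem
Step 5: 1.36 × 1.250⁵ = 4.15039rem
Difference: 4.15039 − 2.65625 = 1.49414rem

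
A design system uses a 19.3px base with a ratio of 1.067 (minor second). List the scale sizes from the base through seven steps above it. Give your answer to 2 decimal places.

19.30px, 20.59px, 21.97px, 23.45px, 25.02px, 26.69px, 28.48px, 30.39px

Step 0: 19.3px
Step 1: 19.3 × 1.067 = 20.59
Step 2: 19.3 × 1.067² = 21.97
Step 3: 19.3 × 1.067³ = 23.45
Step 4: 19.3 × 1.067⁴ = 25.02
Step 5: 19.3 × 1.067⁵ = 26.69
Step 6: 19.3 × 1.067⁶ = 28.48
Step 7: 19.3 × 1.067⁷ = 30.39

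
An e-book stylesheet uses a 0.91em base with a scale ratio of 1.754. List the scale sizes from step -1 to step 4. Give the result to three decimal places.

Step -1: 0.91 ÷ 1.754 = 0.519
Step 0: 0.91em
Step 1: 0.91 × 1.754 = 1.596
Step 2: 0.91 × 1.754² = 2.800
Step 3: 0.91 × 1.754³ = 4.911
Step 4: 0.91 × 1.754⁴ = 8.613

0.519em, 0.910em, 1.596em, 2.800em, 4.911em, 8.613em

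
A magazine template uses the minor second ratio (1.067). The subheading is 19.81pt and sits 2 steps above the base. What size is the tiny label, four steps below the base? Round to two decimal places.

13.42pt

19.81 ÷ 1.067⁶ = 19.81 ÷ 1.47566 ≈ 13.424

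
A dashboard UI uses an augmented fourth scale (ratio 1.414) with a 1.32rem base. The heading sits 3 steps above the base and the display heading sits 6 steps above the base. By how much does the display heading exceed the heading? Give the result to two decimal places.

6.82rem

Step 3: 1.32 × 1.414³ = 3.7318rem
Step 6: 1.32 × 1.414⁶ = 10.5504rem
Difference: 10.5504 − 3.7318 = 6.8186rem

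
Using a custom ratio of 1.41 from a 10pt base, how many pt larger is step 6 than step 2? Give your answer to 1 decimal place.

Step 2: 10.0 × 1.41² = 19.881pt
Step 6: 10.0 × 1.41⁶ = 78.580pt
Difference: 78.580 − 19.881 = 58.699pt

58.7pt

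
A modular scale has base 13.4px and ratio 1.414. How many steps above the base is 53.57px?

4

1.414ⁿ = 53.57 / 13.4 = 3.9978
n = ln(3.9978) / ln(1.414) = 1.3857 / 0.3464 ≈ 4.00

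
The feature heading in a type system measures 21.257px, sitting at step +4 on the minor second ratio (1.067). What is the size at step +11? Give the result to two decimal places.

The gap is 11 − (4) = 7 steps, so the factor is 1.067^7.
21.257 × 1.067⁷ = 21.257 × 1.57453 ≈ 33.470

33.47px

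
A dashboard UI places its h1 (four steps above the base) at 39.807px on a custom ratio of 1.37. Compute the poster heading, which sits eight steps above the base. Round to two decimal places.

140.23px

Moving from step +4 to step +8 is 4 steps up, so multiply by r⁴.
39.807 × 1.37⁴ = 39.807 × 3.52275 ≈ 140.230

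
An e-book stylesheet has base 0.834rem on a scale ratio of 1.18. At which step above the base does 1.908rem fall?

5

1.18ⁿ = 1.908 / 0.834 = 2.2878
n = ln(2.2878) / ln(1.18) = 0.8276 / 0.1655 ≈ 5.00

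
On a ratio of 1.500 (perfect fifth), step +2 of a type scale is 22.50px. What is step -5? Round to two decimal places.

1.32px

The gap is -5 − (2) = -7 steps, so the factor is 1.500^-7.
22.50 ÷ 1.500⁷ = 22.50 ÷ 17.08594 ≈ 1.317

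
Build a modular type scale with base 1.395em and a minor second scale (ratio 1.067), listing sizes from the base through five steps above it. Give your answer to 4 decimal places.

1.3950em, 1.4885em, 1.5882em, 1.6946em, 1.8081em, 1.9293em

Step 0: 1.395em
Step 1: 1.395 × 1.067 = 1.4885
Step 2: 1.395 × 1.067² = 1.5882
Step 3: 1.395 × 1.067³ = 1.6946
Step 4: 1.395 × 1.067⁴ = 1.8081
Step 5: 1.395 × 1.067⁵ = 1.9293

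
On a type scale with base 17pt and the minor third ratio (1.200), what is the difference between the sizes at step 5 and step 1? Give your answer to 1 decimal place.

21.9pt

Step 1: 17.0 × 1.200 = 20.400pt
Step 5: 17.0 × 1.200⁵ = 42.301pt
Difference: 42.301 − 20.400 = 21.901pt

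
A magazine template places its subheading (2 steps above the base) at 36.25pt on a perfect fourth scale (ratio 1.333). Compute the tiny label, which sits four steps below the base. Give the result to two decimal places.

6.46pt

36.25 ÷ 1.333⁶ = 36.25 ÷ 5.61023 ≈ 6.461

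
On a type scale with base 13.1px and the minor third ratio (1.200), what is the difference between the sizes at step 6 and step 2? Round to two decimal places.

Step 2: 13.1 × 1.200² = 18.8640px
Step 6: 13.1 × 1.200⁶ = 39.1164px
Difference: 39.1164 − 18.8640 = 20.2524px

20.25px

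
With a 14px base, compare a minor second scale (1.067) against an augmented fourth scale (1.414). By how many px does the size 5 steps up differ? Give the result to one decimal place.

59.8px

Minor second: 14.0 × 1.067⁵ = 19.362px
Augmented fourth: 14.0 × 1.414⁵ = 79.136px
Difference: 79.136 − 19.362 = 59.774px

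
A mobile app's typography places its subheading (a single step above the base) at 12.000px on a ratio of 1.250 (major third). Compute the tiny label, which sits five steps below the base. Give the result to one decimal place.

12.000 ÷ 1.250⁶ = 12.000 ÷ 3.81470 ≈ 3.146

3.1px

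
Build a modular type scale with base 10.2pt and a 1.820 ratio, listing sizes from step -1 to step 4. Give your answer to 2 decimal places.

Step -1: 10.2 ÷ 1.820 = 5.60
Step 0: 10.2pt
Step 1: 10.2 × 1.820 = 18.56
Step 2: 10.2 × 1.820² = 33.79
Step 3: 10.2 × 1.820³ = 61.49
Step 4: 10.2 × 1.820⁴ = 111.91

5.60pt, 10.20pt, 18.56pt, 33.79pt, 61.49pt, 111.91pt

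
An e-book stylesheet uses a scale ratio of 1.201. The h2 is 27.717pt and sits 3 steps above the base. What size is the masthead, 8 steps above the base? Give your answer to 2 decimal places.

69.26pt

The gap is 8 − (3) = 5 steps, so the factor is 1.201^5.
27.717 × 1.201⁵ = 27.717 × 2.49871 ≈ 69.257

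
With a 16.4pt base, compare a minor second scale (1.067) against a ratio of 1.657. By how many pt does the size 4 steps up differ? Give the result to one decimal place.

Minor second: 16.4 × 1.067⁴ = 21.257pt
At 1.657: 16.4 × 1.657⁴ = 123.633pt
Difference: 123.633 − 21.257 = 102.376pt

102.4pt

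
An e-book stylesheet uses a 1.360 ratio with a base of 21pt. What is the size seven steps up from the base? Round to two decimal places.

180.71pt

Each step on a modular scale multiplies by the ratio, so the size n steps from the base is base × ratioⁿ.
21.0 × 1.360⁷ = 21.0 × 8.60543 ≈ 180.71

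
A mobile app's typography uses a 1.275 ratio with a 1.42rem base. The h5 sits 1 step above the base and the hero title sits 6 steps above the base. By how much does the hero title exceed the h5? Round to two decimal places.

4.29rem

Step 1: 1.42 × 1.275 = 1.8105rem
Step 6: 1.42 × 1.275⁶ = 6.1003rem
Difference: 6.1003 − 1.8105 = 4.2898rem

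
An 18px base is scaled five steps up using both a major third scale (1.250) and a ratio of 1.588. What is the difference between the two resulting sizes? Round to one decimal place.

Major third: 18.0 × 1.250⁵ = 54.932px
At 1.588: 18.0 × 1.588⁵ = 181.771px
Difference: 181.771 − 54.932 = 126.839px

126.8px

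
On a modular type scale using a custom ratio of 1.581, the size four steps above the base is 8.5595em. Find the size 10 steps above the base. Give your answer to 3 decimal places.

8.5595 × 1.581⁶ = 8.5595 × 15.61677 ≈ 133.672

133.672em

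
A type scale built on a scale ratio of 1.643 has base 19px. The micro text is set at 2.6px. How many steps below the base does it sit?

1.643ⁿ = 19 / 2.6 = 7.3077
n = ln(7.3077) / ln(1.643) = 1.9889 / 0.4965 ≈ 4.01

4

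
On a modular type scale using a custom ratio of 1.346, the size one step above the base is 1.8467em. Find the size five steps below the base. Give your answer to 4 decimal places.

1.8467 ÷ 1.346⁶ = 1.8467 ÷ 5.94662 ≈ 0.3105

0.3105em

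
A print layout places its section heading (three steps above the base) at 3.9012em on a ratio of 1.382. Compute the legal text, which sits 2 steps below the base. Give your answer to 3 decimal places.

Moving from step +3 to step -2 is 5 steps down, so divide by r⁵.
3.9012 ÷ 1.382⁵ = 3.9012 ÷ 5.04127 ≈ 0.774

0.774em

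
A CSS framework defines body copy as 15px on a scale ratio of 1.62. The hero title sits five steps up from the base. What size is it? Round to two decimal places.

167.37px

15.0 × 1.62⁵ = 15.0 × 11.15771 ≈ 167.37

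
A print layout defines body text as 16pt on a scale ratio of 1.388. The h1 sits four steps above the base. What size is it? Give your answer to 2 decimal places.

16.0 × 1.388⁴ = 16.0 × 3.71157 ≈ 59.39

59.39pt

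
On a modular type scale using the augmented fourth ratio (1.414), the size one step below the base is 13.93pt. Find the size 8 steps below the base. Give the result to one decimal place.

1.2pt

Moving from step -1 to step -8 is 7 steps down, so divide by r⁷.
13.93 ÷ 1.414⁷ = 13.93 ÷ 11.30175 ≈ 1.233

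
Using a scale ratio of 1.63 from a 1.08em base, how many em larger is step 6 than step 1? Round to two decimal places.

18.50em

Step 1: 1.08 × 1.63 = 1.7604em
Step 6: 1.08 × 1.63⁶ = 20.2558em
Difference: 20.2558 − 1.7604 = 18.4954em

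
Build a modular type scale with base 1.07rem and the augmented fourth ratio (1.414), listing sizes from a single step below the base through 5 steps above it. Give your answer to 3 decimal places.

0.757rem, 1.070rem, 1.513rem, 2.139rem, 3.025rem, 4.277rem, 6.048rem

Step -1: 1.07 ÷ 1.414 = 0.757
Step 0: 1.07rem
Step 1: 1.07 × 1.414 = 1.513
Step 2: 1.07 × 1.414² = 2.139
Step 3: 1.07 × 1.414³ = 3.025
Step 4: 1.07 × 1.414⁴ = 4.277
Step 5: 1.07 × 1.414⁵ = 6.048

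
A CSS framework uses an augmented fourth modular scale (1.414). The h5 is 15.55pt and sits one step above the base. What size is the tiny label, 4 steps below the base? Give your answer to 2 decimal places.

15.55 ÷ 1.414⁵ = 15.55 ÷ 5.65258 ≈ 2.751

2.75pt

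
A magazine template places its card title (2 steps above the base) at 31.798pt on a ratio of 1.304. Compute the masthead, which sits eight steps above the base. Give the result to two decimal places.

31.798 × 1.304⁶ = 31.798 × 4.91661 ≈ 156.338

156.34pt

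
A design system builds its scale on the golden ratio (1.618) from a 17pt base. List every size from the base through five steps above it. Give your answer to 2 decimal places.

17.00pt, 27.51pt, 44.50pt, 72.01pt, 116.51pt, 188.51pt

Step 0: 17pt
Step 1: 17.0 × 1.618 = 27.51
Step 2: 17.0 × 1.618² = 44.50
Step 3: 17.0 × 1.618³ = 72.01
Step 4: 17.0 × 1.618⁴ = 116.51
Step 5: 17.0 × 1.618⁵ = 188.51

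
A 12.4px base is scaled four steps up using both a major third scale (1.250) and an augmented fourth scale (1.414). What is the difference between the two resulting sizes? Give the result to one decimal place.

Major third: 12.4 × 1.250⁴ = 30.273px
Augmented fourth: 12.4 × 1.414⁴ = 49.570px
Difference: 49.570 − 30.273 = 19.297px

19.3px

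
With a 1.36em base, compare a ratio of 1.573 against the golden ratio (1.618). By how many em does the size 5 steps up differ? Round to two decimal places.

1.98em

At 1.573: 1.36 × 1.573⁵ = 13.0973em
Golden ratio: 1.36 × 1.618⁵ = 15.0810em
Difference: 15.0810 − 13.0973 = 1.9837em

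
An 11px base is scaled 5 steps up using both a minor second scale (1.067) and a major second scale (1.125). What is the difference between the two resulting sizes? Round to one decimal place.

Minor second: 11.0 × 1.067⁵ = 15.213px
Major second: 11.0 × 1.125⁵ = 19.822px
Difference: 19.822 − 15.213 = 4.609px

4.6px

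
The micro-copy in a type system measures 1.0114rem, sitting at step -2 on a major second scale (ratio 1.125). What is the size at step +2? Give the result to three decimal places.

The gap is 2 − (-2) = 4 steps, so the factor is 1.125^4.
1.0114 × 1.125⁴ = 1.0114 × 1.60181 ≈ 1.620

1.620rem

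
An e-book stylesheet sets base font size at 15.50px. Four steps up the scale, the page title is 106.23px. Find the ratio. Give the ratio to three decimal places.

The ratio satisfies 15.50 × r⁴ = 106.23, so r = (106.23 / 15.50)^(1/4).
r = 6.8535^(1/4) ≈ 1.6180

1.618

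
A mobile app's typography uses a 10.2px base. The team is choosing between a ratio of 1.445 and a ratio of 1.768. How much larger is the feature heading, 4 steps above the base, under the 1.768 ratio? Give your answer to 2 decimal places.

55.19px

At 1.445: 10.2 × 1.445⁴ = 44.4705px
At 1.768: 10.2 × 1.768⁴ = 99.6619px
Difference: 99.6619 − 44.4705 = 55.1914px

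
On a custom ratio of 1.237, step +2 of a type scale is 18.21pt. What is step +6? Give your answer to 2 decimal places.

18.21 × 1.237⁴ = 18.21 × 2.34142 ≈ 42.637

42.64pt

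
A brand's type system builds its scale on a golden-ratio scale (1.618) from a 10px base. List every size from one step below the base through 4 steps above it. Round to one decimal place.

Step -1: 10.0 ÷ 1.618 = 6.2
Step 0: 10px
Step 1: 10.0 × 1.618 = 16.2
Step 2: 10.0 × 1.618² = 26.2
Step 3: 10.0 × 1.618³ = 42.4
Step 4: 10.0 × 1.618⁴ = 68.5

6.2px, 10.0px, 16.2px, 26.2px, 42.4px, 68.5px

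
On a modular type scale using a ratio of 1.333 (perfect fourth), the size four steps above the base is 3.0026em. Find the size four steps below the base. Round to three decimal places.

3.0026 ÷ 1.333⁸ = 3.0026 ÷ 9.96876 ≈ 0.301

0.301em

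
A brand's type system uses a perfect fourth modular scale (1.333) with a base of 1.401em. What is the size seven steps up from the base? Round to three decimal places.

10.477em

1.401 × 1.333⁷ = 1.401 × 7.47844 ≈ 10.477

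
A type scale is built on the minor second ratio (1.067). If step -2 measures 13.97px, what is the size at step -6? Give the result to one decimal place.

Moving from step -2 to step -6 is 4 steps down, so divide by r⁴.
13.97 ÷ 1.067⁴ = 13.97 ÷ 1.29616 ≈ 10.778

10.8px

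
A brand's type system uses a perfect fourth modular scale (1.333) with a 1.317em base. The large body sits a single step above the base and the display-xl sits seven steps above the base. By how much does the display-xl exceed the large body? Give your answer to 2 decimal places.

Step 1: 1.317 × 1.333 = 1.7556em
Step 7: 1.317 × 1.333⁷ = 9.8491em
Difference: 9.8491 − 1.7556 = 8.0935em

8.09em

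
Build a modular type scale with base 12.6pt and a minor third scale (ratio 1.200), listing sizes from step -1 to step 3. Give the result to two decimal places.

10.50pt, 12.60pt, 15.12pt, 18.14pt, 21.77pt

Step -1: 12.6 ÷ 1.200 = 10.50
Step 0: 12.6pt
Step 1: 12.6 × 1.200 = 15.12
Step 2: 12.6 × 1.200² = 18.14
Step 3: 12.6 × 1.200³ = 21.77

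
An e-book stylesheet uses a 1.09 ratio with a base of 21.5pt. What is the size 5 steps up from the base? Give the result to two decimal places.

33.08pt

Each step on a modular scale multiplies by the ratio, so the size n steps from the base is base × ratioⁿ.
21.5 × 1.09⁵ = 21.5 × 1.53862 ≈ 33.08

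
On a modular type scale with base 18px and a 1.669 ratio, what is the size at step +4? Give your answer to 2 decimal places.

139.67px

18.0 × 1.669⁴ = 18.0 × 7.75935 ≈ 139.67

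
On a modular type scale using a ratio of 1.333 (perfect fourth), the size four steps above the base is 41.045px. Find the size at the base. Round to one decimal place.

The gap is 0 − (4) = -4 steps, so the factor is 1.333^-4.
41.045 ÷ 1.333⁴ = 41.045 ÷ 3.15733 ≈ 13.000

13.0px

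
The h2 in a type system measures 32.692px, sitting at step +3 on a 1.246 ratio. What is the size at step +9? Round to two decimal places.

122.33px

The gap is 9 − (3) = 6 steps, so the factor is 1.246^6.
32.692 × 1.246⁶ = 32.692 × 3.74204 ≈ 122.335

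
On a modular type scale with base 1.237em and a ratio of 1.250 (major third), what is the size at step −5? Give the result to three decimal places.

0.405em

1.237 ÷ 1.250⁵ = 1.237 ÷ 3.05176 ≈ 0.405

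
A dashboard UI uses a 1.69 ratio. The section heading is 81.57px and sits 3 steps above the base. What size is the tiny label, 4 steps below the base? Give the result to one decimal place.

2.1px

81.57 ÷ 1.69⁷ = 81.57 ÷ 39.37376 ≈ 2.072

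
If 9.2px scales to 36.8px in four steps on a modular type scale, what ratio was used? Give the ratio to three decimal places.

The ratio satisfies 9.2 × r⁴ = 36.8, so r = (36.8 / 9.2)^(1/4).
r = 4.0000^(1/4) ≈ 1.4142

1.414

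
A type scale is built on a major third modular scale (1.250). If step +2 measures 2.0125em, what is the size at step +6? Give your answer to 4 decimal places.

4.9133em

2.0125 × 1.250⁴ = 2.0125 × 2.44141 ≈ 4.9133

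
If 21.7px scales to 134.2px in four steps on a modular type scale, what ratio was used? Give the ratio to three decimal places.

1.577

The ratio satisfies 21.7 × r⁴ = 134.2, so r = (134.2 / 21.7)^(1/4).
r = 6.1843^(1/4) ≈ 1.5770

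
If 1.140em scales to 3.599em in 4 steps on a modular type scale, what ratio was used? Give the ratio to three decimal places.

The ratio satisfies 1.140 × r⁴ = 3.599, so r = (3.599 / 1.140)^(1/4).
r = 3.1570^(1/4) ≈ 1.3330

1.333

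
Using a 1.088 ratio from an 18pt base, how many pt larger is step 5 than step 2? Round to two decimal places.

6.13pt

Step 2: 18.0 × 1.088² = 21.3074pt
Step 5: 18.0 × 1.088⁵ = 27.4421pt
Difference: 27.4421 − 21.3074 = 6.1347pt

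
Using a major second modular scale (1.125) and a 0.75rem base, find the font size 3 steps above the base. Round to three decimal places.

1.068rem

0.75 × 1.125³ = 0.75 × 1.42383 ≈ 1.068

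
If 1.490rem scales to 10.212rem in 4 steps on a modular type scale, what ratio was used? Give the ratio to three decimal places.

The ratio satisfies 1.490 × r⁴ = 10.212, so r = (10.212 / 1.490)^(1/4).
r = 6.8537^(1/4) ≈ 1.6180

1.618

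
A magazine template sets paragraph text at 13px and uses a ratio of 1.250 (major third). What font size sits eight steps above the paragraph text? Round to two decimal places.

77.49px

A modular type scale is a geometric sequence: sizeₙ = base × rⁿ.
13.0 × 1.250⁸ = 13.0 × 5.96046 ≈ 77.49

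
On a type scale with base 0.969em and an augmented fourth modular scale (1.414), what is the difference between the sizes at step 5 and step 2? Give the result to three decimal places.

Step 2: 0.969 × 1.414² = 1.93741em
Step 5: 0.969 × 1.414⁵ = 5.47735em
Difference: 5.47735 − 1.93741 = 3.53994em

3.540em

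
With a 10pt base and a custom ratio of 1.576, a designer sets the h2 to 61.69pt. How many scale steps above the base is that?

4

1.576ⁿ = 61.69 / 10 = 6.1690
n = ln(6.1690) / ln(1.576) = 1.8195 / 0.4549 ≈ 4.00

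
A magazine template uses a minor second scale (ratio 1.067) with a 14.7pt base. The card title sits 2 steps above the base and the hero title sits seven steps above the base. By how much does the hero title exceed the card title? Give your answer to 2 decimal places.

6.41pt

Step 2: 14.7 × 1.067² = 16.7358pt
Step 7: 14.7 × 1.067⁷ = 23.1456pt
Difference: 23.1456 − 16.7358 = 6.4098pt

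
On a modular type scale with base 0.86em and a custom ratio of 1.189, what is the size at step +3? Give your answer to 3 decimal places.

1.446em

A modular type scale is a geometric sequence: sizeₙ = base × rⁿ.
0.86 × 1.189³ = 0.86 × 1.68091 ≈ 1.446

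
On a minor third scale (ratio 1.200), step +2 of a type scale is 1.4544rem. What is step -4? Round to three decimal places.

The gap is -4 − (2) = -6 steps, so the factor is 1.200^-6.
1.4544 ÷ 1.200⁶ = 1.4544 ÷ 2.98598 ≈ 0.487

0.487rem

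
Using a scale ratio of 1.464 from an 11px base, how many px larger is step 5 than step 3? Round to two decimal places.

39.46px

Step 3: 11.0 × 1.464³ = 34.5156px
Step 5: 11.0 × 1.464⁵ = 73.9772px
Difference: 73.9772 − 34.5156 = 39.4616px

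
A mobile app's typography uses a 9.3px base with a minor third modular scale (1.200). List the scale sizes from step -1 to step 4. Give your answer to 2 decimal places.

Step -1: 9.3 ÷ 1.200 = 7.75
Step 0: 9.3px
Step 1: 9.3 × 1.200 = 11.16
Step 2: 9.3 × 1.200² = 13.39
Step 3: 9.3 × 1.200³ = 16.07
Step 4: 9.3 × 1.200⁴ = 19.28

7.75px, 9.30px, 11.16px, 13.39px, 16.07px, 19.28px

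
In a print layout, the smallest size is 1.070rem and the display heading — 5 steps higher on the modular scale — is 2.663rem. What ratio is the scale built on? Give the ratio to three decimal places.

The ratio satisfies 1.070 × r⁵ = 2.663, so r = (2.663 / 1.070)^(1/5).
r = 2.4888^(1/5) ≈ 1.2000

1.200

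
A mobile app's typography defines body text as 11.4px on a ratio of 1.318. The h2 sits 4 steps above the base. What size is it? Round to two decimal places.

34.40px

Each step on a modular scale multiplies by the ratio, so the size n steps from the base is base × ratioⁿ.
11.4 × 1.318⁴ = 11.4 × 3.01760 ≈ 34.40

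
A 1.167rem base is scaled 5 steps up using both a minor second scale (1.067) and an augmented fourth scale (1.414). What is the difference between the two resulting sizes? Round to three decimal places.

Minor second: 1.167 × 1.067⁵ = 1.61396rem
Augmented fourth: 1.167 × 1.414⁵ = 6.59657rem
Difference: 6.59657 − 1.61396 = 4.98261rem

4.983rem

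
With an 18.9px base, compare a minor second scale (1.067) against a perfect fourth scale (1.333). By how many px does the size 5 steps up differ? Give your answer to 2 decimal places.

53.41px

Minor second: 18.9 × 1.067⁵ = 26.1387px
Perfect fourth: 18.9 × 1.333⁵ = 79.5449px
Difference: 79.5449 − 26.1387 = 53.4062px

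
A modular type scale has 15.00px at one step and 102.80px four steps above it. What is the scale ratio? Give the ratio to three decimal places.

1.618

r⁴ = 102.80 / 15.00, so r = (102.80/15.00)^(1/4).
r = 6.8533^(1/4) ≈ 1.6180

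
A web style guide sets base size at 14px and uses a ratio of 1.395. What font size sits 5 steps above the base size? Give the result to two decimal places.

14.0 × 1.395⁵ = 14.0 × 5.28288 ≈ 73.96

73.96px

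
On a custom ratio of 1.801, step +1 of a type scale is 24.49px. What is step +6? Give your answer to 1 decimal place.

464.0px

Moving from step +1 to step +6 is 5 steps up, so multiply by r⁵.
24.49 × 1.801⁵ = 24.49 × 18.94823 ≈ 464.042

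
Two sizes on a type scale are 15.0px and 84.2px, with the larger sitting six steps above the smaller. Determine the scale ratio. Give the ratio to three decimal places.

1.333

The ratio satisfies 15.0 × r⁶ = 84.2, so r = (84.2 / 15.0)^(1/6).
r = 5.6133^(1/6) ≈ 1.3331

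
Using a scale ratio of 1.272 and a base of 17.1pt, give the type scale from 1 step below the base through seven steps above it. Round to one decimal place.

Step -1: 17.1 ÷ 1.272 = 13.4
Step 0: 17.1pt
Step 1: 17.1 × 1.272 = 21.8
Step 2: 17.1 × 1.272² = 27.7
Step 3: 17.1 × 1.272³ = 35.2
Step 4: 17.1 × 1.272⁴ = 44.8
Step 5: 17.1 × 1.272⁵ = 56.9
Step 6: 17.1 × 1.272⁶ = 72.4
Step 7: 17.1 × 1.272⁷ = 92.1

13.4pt, 17.1pt, 21.8pt, 27.7pt, 35.2pt, 44.8pt, 56.9pt, 72.4pt, 92.1pt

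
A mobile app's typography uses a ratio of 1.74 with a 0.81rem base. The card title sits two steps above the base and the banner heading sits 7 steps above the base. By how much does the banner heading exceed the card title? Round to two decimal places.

36.66rem

Step 2: 0.81 × 1.74² = 2.4524rem
Step 7: 0.81 × 1.74⁷ = 39.1138rem
Difference: 39.1138 − 2.4524 = 36.6614rem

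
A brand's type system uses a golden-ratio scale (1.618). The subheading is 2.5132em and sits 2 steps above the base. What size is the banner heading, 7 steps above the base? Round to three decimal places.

The gap is 7 − (2) = 5 steps, so the factor is 1.618^5.
2.5132 × 1.618⁵ = 2.5132 × 11.08901 ≈ 27.869

27.869em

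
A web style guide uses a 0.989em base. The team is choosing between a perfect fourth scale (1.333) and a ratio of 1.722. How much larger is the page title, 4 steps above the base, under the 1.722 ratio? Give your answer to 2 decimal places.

Perfect fourth: 0.989 × 1.333⁴ = 3.1226em
At 1.722: 0.989 × 1.722⁴ = 8.6962em
Difference: 8.6962 − 3.1226 = 5.5736em

5.57em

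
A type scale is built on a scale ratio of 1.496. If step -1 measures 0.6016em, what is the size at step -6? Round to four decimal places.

0.0803em

Moving from step -1 to step -6 is 5 steps down, so divide by r⁵.
0.6016 ÷ 1.496⁵ = 0.6016 ÷ 7.49304 ≈ 0.0803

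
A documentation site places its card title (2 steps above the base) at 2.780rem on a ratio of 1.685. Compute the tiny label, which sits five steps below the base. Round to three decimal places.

0.072rem

2.780 ÷ 1.685⁷ = 2.780 ÷ 38.56553 ≈ 0.072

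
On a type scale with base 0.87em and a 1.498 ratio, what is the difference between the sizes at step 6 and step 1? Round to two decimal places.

Step 1: 0.87 × 1.498 = 1.3033em
Step 6: 0.87 × 1.498⁶ = 9.8308em
Difference: 9.8308 − 1.3033 = 8.5275em

8.53em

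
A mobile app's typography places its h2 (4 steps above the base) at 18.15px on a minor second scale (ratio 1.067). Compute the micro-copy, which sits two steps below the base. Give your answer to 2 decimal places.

18.15 ÷ 1.067⁶ = 18.15 ÷ 1.47566 ≈ 12.300

12.30px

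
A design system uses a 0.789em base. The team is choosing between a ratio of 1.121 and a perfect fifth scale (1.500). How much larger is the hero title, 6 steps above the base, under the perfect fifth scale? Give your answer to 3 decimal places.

7.421em

At 1.121: 0.789 × 1.121⁶ = 1.56571em
Perfect fifth: 0.789 × 1.500⁶ = 8.98720em
Difference: 8.98720 − 1.56571 = 7.42149em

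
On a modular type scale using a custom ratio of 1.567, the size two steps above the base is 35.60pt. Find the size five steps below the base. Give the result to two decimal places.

The gap is -5 − (2) = -7 steps, so the factor is 1.567^-7.
35.60 ÷ 1.567⁷ = 35.60 ÷ 23.19973 ≈ 1.535

1.53pt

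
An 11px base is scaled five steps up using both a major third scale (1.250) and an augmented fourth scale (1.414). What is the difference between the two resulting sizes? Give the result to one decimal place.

Major third: 11.0 × 1.250⁵ = 33.569px
Augmented fourth: 11.0 × 1.414⁵ = 62.178px
Difference: 62.178 − 33.569 = 28.609px

28.6px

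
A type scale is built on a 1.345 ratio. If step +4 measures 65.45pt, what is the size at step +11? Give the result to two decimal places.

521.15pt

65.45 × 1.345⁷ = 65.45 × 7.96262 ≈ 521.153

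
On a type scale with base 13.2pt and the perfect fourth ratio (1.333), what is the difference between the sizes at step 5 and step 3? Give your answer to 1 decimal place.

Step 3: 13.2 × 1.333³ = 31.265pt
Step 5: 13.2 × 1.333⁵ = 55.555pt
Difference: 55.555 − 31.265 = 24.290pt

24.3pt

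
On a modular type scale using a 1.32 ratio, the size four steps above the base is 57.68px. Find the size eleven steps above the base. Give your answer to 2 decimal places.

402.76px

57.68 × 1.32⁷ = 57.68 × 6.98261 ≈ 402.757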